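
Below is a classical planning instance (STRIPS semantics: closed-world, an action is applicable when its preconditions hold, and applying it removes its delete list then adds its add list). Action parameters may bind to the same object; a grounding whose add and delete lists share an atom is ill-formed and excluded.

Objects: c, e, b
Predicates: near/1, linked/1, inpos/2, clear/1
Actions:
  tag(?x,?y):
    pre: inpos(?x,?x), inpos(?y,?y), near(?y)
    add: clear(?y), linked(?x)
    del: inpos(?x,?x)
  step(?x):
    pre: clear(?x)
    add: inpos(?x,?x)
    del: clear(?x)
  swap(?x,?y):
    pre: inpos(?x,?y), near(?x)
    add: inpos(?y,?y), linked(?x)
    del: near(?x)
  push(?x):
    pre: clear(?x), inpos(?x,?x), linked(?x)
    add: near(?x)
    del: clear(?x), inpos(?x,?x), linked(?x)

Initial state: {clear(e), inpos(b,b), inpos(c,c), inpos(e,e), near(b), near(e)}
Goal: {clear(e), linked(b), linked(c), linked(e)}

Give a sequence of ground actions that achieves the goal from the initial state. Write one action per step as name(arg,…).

1. tag(c,e)  →  {clear(e), inpos(b,b), inpos(e,e), linked(c), near(b), near(e)}
2. tag(e,e)  →  {clear(e), inpos(b,b), linked(c), linked(e), near(b), near(e)}
3. tag(b,b)  →  {clear(b), clear(e), linked(b), linked(c), linked(e), near(b), near(e)}

tag(c,e); tag(e,e); tag(b,b)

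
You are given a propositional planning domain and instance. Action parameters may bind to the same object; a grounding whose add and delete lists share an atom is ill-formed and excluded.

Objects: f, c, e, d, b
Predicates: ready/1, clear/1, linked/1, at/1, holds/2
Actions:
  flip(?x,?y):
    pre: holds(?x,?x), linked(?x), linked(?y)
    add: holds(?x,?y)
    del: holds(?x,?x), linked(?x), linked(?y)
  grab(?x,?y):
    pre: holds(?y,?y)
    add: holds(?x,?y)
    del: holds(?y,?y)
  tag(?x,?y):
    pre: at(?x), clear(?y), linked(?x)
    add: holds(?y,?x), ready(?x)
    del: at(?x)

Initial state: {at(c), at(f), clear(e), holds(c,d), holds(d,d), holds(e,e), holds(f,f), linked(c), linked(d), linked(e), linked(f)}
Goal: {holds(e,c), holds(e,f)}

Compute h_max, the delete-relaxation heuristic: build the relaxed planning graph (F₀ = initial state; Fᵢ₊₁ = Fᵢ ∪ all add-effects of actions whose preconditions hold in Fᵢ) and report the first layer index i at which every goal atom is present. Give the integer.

1

F0 = init (11 atoms)
F1 = F0 ∪ {holds(b,d), holds(b,e), holds(b,f), holds(c,e), holds(c,f), holds(d,c), holds(d,e), holds(d,f), holds(e,c), holds(e,d), holds(e,f), holds(f,c), holds(f,d), holds(f,e), ready(c), ready(f)}  (27 atoms)
goal ⊆ F1  ⇒  h_max = 1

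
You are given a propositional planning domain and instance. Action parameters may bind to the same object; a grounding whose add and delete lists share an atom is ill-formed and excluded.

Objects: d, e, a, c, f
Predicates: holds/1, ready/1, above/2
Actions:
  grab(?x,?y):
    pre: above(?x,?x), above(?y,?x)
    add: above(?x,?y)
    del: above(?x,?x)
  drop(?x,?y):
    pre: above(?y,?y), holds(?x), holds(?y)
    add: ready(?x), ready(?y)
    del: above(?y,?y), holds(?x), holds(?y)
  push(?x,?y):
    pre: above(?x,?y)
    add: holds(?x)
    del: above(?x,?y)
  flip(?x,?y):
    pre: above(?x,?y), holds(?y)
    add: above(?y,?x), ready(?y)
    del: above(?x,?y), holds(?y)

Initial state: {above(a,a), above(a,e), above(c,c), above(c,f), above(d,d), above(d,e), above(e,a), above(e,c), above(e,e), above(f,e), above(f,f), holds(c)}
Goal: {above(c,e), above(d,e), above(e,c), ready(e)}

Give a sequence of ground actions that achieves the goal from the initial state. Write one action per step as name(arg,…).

1. grab(c,e)  →  {above(a,a), above(a,e), above(c,e), above(c,f), above(d,d), above(d,e), above(e,a), above(e,c), above(e,e), above(f,e), above(f,f), holds(c)}
2. push(e,e)  →  {above(a,a), above(a,e), above(c,e), above(c,f), above(d,d), above(d,e), above(e,a), above(e,c), above(f,e), above(f,f), holds(c), holds(e)}
3. flip(a,e)  →  {above(a,a), above(c,e), above(c,f), above(d,d), above(d,e), above(e,a), above(e,c), above(f,e), above(f,f), holds(c), ready(e)}

grab(c,e); push(e,e); flip(a,e)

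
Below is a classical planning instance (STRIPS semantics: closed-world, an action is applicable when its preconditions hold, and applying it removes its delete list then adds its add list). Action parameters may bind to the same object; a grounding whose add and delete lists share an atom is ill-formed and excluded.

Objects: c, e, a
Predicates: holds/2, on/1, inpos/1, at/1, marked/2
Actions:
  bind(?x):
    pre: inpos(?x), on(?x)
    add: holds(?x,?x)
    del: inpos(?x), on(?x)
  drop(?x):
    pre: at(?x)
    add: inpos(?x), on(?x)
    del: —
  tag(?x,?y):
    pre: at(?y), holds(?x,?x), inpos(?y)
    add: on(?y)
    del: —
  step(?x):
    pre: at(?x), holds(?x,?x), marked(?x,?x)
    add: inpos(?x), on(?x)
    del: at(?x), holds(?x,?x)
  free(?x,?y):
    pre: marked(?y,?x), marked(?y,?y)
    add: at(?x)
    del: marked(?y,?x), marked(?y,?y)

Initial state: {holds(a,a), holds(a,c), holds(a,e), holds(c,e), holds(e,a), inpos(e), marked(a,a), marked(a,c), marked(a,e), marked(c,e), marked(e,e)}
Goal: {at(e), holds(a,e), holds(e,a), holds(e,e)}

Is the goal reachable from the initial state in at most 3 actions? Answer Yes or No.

Yes

1. free(e,e)  →  {at(e), holds(a,a), holds(a,c), holds(a,e), holds(c,e), holds(e,a), inpos(e), marked(a,a), marked(a,c), marked(a,e), marked(c,e)}
2. drop(e)  →  {at(e), holds(a,a), holds(a,c), holds(a,e), holds(c,e), holds(e,a), inpos(e), marked(a,a), marked(a,c), marked(a,e), marked(c,e), on(e)}
3. bind(e)  →  {at(e), holds(a,a), holds(a,c), holds(a,e), holds(c,e), holds(e,a), holds(e,e), marked(a,a), marked(a,c), marked(a,e), marked(c,e)}
optimal plan length = 3; 3 ≤ 3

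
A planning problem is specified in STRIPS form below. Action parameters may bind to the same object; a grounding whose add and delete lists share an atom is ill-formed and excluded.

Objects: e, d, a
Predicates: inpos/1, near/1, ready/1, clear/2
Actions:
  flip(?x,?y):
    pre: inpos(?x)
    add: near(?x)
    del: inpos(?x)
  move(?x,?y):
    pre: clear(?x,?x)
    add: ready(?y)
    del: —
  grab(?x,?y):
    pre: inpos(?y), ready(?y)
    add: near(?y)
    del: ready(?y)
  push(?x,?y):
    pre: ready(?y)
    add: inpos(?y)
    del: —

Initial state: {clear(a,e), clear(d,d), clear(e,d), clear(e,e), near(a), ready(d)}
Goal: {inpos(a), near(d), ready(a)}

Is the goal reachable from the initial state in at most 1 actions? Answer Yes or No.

1. move(e,a)  →  {clear(a,e), clear(d,d), clear(e,d), clear(e,e), near(a), ready(a), ready(d)}
2. push(e,d)  →  {clear(a,e), clear(d,d), clear(e,d), clear(e,e), inpos(d), near(a), ready(a), ready(d)}
3. flip(d,e)  →  {clear(a,e), clear(d,d), clear(e,d), clear(e,e), near(a), near(d), ready(a), ready(d)}
4. push(e,a)  →  {clear(a,e), clear(d,d), clear(e,d), clear(e,e), inpos(a), near(a), near(d), ready(a), ready(d)}
optimal plan length = 4; 4 > 1

No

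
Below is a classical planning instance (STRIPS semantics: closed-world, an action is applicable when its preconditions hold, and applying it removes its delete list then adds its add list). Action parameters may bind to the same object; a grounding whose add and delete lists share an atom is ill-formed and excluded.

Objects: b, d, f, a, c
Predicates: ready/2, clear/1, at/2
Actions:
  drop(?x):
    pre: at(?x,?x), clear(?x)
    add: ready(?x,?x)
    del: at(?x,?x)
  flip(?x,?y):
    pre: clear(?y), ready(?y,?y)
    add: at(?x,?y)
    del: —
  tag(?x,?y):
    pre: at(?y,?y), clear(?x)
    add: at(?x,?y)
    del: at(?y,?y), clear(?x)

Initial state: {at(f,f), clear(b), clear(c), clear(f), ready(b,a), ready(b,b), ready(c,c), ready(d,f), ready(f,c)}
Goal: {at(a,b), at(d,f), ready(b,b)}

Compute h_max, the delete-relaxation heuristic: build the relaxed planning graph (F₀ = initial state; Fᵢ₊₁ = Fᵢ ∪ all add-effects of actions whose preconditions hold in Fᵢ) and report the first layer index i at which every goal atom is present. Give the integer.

2

F0 = init (9 atoms)
F1 = F0 ∪ {at(a,b), at(a,c), at(b,b), at(b,c), at(b,f), at(c,b), at(c,c), at(c,f), at(d,b), at(d,c), at(f,b), at(f,c), ready(f,f)}  (22 atoms)
F2 = F1 ∪ {at(a,f), at(d,f)}  (24 atoms)
goal ⊆ F2  ⇒  h_max = 2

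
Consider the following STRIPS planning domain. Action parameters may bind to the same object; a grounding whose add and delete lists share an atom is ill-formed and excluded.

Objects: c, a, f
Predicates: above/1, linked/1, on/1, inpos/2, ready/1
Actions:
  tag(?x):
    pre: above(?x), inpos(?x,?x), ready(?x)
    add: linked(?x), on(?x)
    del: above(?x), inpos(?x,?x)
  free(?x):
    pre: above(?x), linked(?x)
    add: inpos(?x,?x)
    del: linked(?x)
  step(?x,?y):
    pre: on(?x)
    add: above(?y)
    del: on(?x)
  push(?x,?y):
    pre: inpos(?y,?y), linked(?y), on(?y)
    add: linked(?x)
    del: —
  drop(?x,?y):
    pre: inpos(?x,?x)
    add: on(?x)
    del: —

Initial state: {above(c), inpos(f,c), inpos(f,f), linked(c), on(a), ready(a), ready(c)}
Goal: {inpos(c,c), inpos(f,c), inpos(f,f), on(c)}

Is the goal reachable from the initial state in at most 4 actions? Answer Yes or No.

Yes

1. free(c)  →  {above(c), inpos(c,c), inpos(f,c), inpos(f,f), on(a), ready(a), ready(c)}
2. drop(c,c)  →  {above(c), inpos(c,c), inpos(f,c), inpos(f,f), on(a), on(c), ready(a), ready(c)}
optimal plan length = 2; 2 ≤ 4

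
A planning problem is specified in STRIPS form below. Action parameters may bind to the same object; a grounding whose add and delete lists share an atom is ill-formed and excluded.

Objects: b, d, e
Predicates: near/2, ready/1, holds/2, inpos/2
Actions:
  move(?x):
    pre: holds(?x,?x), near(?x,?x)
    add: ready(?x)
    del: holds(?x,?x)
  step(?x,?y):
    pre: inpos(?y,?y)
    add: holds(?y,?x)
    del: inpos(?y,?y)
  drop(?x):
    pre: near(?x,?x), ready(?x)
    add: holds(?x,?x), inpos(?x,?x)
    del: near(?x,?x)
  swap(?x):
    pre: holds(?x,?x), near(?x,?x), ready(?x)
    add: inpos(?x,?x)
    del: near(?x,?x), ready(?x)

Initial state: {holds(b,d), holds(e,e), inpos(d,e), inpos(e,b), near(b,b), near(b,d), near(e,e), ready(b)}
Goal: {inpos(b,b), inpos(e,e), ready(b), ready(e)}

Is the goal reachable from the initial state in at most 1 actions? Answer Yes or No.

1. move(e)  →  {holds(b,d), inpos(d,e), inpos(e,b), near(b,b), near(b,d), near(e,e), ready(b), ready(e)}
2. drop(b)  →  {holds(b,b), holds(b,d), inpos(b,b), inpos(d,e), inpos(e,b), near(b,d), near(e,e), ready(b), ready(e)}
3. drop(e)  →  {holds(b,b), holds(b,d), holds(e,e), inpos(b,b), inpos(d,e), inpos(e,b), inpos(e,e), near(b,d), ready(b), ready(e)}
optimal plan length = 3; 3 > 1

No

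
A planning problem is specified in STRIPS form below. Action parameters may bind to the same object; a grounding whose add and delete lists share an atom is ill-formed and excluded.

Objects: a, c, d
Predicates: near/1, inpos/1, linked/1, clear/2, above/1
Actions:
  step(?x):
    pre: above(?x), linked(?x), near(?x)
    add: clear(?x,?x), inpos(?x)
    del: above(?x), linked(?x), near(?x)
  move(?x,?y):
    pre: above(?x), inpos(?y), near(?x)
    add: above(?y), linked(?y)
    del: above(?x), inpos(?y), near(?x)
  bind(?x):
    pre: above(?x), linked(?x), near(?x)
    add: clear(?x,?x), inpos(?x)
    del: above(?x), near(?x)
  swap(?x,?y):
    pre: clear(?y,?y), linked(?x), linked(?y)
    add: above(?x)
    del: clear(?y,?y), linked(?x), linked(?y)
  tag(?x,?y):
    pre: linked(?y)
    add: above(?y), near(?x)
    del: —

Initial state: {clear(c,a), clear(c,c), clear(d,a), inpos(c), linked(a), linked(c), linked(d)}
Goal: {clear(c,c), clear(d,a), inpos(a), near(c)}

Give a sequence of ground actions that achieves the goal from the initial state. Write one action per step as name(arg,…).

1. tag(a,a)  →  {above(a), clear(c,a), clear(c,c), clear(d,a), inpos(c), linked(a), linked(c), linked(d), near(a)}
2. step(a)  →  {clear(a,a), clear(c,a), clear(c,c), clear(d,a), inpos(a), inpos(c), linked(c), linked(d)}
3. tag(c,c)  →  {above(c), clear(a,a), clear(c,a), clear(c,c), clear(d,a), inpos(a), inpos(c), linked(c), linked(d), near(c)}

tag(a,a); step(a); tag(c,c)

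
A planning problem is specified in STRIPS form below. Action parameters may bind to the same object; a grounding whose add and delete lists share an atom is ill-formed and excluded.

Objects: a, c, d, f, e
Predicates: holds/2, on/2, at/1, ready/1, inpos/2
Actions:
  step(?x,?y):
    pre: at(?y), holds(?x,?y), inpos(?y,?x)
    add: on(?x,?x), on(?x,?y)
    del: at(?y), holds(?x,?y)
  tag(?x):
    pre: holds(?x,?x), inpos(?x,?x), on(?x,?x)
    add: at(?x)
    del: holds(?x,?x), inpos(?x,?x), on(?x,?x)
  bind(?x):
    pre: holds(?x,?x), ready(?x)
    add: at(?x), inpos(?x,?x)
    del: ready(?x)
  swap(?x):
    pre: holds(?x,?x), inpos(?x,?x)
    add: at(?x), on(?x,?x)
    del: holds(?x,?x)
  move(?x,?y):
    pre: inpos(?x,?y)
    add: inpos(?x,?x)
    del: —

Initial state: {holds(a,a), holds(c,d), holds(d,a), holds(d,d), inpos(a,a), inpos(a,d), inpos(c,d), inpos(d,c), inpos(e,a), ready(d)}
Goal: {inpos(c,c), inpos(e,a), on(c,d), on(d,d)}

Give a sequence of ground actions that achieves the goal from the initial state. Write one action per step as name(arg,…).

bind(d); step(c,d); swap(d); move(c,d)

1. bind(d)  →  {at(d), holds(a,a), holds(c,d), holds(d,a), holds(d,d), inpos(a,a), inpos(a,d), inpos(c,d), inpos(d,c), inpos(d,d), inpos(e,a)}
2. step(c,d)  →  {holds(a,a), holds(d,a), holds(d,d), inpos(a,a), inpos(a,d), inpos(c,d), inpos(d,c), inpos(d,d), inpos(e,a), on(c,c), on(c,d)}
3. swap(d)  →  {at(d), holds(a,a), holds(d,a), inpos(a,a), inpos(a,d), inpos(c,d), inpos(d,c), inpos(d,d), inpos(e,a), on(c,c), on(c,d), on(d,d)}
4. move(c,d)  →  {at(d), holds(a,a), holds(d,a), inpos(a,a), inpos(a,d), inpos(c,c), inpos(c,d), inpos(d,c), inpos(d,d), inpos(e,a), on(c,c), on(c,d), on(d,d)}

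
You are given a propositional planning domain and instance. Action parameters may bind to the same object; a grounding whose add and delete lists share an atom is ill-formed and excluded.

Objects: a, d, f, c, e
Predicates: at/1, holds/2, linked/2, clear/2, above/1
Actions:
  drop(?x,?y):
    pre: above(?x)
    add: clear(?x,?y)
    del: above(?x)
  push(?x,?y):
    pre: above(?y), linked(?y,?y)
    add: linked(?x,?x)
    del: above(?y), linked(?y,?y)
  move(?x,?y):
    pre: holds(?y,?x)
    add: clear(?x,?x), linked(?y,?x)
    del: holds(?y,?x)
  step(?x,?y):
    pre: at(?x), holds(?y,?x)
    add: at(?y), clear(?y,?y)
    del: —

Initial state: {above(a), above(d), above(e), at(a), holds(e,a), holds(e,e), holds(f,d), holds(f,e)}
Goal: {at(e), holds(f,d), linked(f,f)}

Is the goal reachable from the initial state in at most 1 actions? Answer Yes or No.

No

1. move(e,e)  →  {above(a), above(d), above(e), at(a), clear(e,e), holds(e,a), holds(f,d), holds(f,e), linked(e,e)}
2. push(f,e)  →  {above(a), above(d), at(a), clear(e,e), holds(e,a), holds(f,d), holds(f,e), linked(f,f)}
3. step(a,e)  →  {above(a), above(d), at(a), at(e), clear(e,e), holds(e,a), holds(f,d), holds(f,e), linked(f,f)}
optimal plan length = 3; 3 > 1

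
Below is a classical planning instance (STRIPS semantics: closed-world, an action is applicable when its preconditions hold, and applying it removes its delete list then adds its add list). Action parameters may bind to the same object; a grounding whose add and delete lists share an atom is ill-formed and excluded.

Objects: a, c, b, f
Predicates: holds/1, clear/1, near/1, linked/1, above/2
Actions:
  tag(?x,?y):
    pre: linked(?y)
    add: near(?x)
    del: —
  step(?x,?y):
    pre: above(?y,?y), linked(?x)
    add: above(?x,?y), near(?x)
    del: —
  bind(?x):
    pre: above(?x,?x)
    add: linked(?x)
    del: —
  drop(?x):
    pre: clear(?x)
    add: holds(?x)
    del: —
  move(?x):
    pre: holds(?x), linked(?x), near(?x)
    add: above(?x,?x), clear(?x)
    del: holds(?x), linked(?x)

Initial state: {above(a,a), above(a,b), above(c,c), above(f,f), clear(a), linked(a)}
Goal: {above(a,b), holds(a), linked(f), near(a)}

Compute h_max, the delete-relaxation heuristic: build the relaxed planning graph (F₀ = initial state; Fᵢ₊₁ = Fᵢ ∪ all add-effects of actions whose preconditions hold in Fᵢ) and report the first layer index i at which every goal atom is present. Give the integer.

F0 = init (6 atoms)
F1 = F0 ∪ {above(a,c), above(a,f), holds(a), linked(c), linked(f), near(a), near(b), near(c), near(f)}  (15 atoms)
goal ⊆ F1  ⇒  h_max = 1

1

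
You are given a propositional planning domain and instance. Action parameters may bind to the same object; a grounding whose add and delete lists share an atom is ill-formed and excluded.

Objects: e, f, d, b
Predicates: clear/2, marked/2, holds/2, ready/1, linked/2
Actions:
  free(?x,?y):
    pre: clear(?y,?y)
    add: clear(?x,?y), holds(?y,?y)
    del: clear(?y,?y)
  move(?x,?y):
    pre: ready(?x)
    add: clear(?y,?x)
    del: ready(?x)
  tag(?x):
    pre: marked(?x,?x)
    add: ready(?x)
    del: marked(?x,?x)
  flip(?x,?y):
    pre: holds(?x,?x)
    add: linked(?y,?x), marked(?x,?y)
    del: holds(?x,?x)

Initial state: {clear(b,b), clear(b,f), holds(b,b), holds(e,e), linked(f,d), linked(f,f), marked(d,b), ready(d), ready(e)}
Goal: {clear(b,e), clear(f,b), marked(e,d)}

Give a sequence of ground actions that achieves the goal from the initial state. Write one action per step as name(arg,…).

free(f,b); move(e,b); flip(e,d)

1. free(f,b)  →  {clear(b,f), clear(f,b), holds(b,b), holds(e,e), linked(f,d), linked(f,f), marked(d,b), ready(d), ready(e)}
2. move(e,b)  →  {clear(b,e), clear(b,f), clear(f,b), holds(b,b), holds(e,e), linked(f,d), linked(f,f), marked(d,b), ready(d)}
3. flip(e,d)  →  {clear(b,e), clear(b,f), clear(f,b), holds(b,b), linked(d,e), linked(f,d), linked(f,f), marked(d,b), marked(e,d), ready(d)}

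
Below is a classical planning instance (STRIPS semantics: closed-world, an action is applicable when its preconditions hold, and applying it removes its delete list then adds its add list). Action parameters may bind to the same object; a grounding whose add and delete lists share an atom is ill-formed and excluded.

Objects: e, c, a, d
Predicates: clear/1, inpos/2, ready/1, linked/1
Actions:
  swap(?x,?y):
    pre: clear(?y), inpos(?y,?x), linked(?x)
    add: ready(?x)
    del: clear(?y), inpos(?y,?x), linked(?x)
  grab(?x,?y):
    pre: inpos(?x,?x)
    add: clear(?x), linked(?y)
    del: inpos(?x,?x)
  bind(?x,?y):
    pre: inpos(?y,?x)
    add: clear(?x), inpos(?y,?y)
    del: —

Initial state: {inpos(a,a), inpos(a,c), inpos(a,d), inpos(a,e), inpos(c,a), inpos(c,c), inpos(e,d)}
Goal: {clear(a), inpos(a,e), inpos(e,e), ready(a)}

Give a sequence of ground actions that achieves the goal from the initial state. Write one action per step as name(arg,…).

grab(c,e); grab(a,a); swap(a,c); bind(d,e)

1. grab(c,e)  →  {clear(c), inpos(a,a), inpos(a,c), inpos(a,d), inpos(a,e), inpos(c,a), inpos(e,d), linked(e)}
2. grab(a,a)  →  {clear(a), clear(c), inpos(a,c), inpos(a,d), inpos(a,e), inpos(c,a), inpos(e,d), linked(a), linked(e)}
3. swap(a,c)  →  {clear(a), inpos(a,c), inpos(a,d), inpos(a,e), inpos(e,d), linked(e), ready(a)}
4. bind(d,e)  →  {clear(a), clear(d), inpos(a,c), inpos(a,d), inpos(a,e), inpos(e,d), inpos(e,e), linked(e), ready(a)}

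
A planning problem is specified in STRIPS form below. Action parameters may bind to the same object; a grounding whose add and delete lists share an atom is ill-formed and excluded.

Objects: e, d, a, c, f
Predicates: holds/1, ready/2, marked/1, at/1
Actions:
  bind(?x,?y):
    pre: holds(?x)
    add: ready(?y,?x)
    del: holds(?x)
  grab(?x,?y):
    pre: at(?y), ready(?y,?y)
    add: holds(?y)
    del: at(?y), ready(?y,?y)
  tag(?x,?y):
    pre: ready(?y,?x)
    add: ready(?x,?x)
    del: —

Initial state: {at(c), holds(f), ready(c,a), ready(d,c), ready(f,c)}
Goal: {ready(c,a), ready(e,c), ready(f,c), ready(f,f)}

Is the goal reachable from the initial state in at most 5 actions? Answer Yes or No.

1. bind(f,f)  →  {at(c), ready(c,a), ready(d,c), ready(f,c), ready(f,f)}
2. tag(c,d)  →  {at(c), ready(c,a), ready(c,c), ready(d,c), ready(f,c), ready(f,f)}
3. grab(e,c)  →  {holds(c), ready(c,a), ready(d,c), ready(f,c), ready(f,f)}
4. bind(c,e)  →  {ready(c,a), ready(d,c), ready(e,c), ready(f,c), ready(f,f)}
optimal plan length = 4; 4 ≤ 5

Yes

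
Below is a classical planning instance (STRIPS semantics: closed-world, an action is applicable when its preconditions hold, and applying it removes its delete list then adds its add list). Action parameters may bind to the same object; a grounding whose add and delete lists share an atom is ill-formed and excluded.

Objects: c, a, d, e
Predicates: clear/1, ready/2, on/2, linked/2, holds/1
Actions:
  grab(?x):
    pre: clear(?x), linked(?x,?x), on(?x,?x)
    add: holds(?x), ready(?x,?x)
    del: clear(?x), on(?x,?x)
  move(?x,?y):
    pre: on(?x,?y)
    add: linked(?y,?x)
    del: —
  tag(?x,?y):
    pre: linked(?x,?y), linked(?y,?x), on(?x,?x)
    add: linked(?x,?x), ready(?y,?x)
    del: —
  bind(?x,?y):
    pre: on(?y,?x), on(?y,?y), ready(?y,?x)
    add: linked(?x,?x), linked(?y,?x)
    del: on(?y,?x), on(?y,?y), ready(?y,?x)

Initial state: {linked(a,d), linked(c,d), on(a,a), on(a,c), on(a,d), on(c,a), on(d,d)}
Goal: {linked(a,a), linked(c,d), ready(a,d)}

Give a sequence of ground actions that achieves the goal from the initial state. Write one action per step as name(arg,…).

1. move(a,a)  →  {linked(a,a), linked(a,d), linked(c,d), on(a,a), on(a,c), on(a,d), on(c,a), on(d,d)}
2. move(a,d)  →  {linked(a,a), linked(a,d), linked(c,d), linked(d,a), on(a,a), on(a,c), on(a,d), on(c,a), on(d,d)}
3. tag(d,a)  →  {linked(a,a), linked(a,d), linked(c,d), linked(d,a), linked(d,d), on(a,a), on(a,c), on(a,d), on(c,a), on(d,d), ready(a,d)}

move(a,a); move(a,d); tag(d,a)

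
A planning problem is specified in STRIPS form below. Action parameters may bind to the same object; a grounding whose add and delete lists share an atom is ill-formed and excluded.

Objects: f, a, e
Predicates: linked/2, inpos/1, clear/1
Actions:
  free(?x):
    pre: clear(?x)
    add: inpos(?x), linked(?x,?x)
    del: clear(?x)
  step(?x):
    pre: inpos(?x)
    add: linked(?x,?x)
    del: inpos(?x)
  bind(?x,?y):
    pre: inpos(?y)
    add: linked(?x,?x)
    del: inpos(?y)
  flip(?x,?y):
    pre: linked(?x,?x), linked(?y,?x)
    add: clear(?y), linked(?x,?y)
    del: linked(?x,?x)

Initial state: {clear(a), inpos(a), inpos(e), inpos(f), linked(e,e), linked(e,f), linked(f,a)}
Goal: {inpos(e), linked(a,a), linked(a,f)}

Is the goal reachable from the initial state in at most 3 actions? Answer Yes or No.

Yes

1. free(a)  →  {inpos(a), inpos(e), inpos(f), linked(a,a), linked(e,e), linked(e,f), linked(f,a)}
2. flip(a,f)  →  {clear(f), inpos(a), inpos(e), inpos(f), linked(a,f), linked(e,e), linked(e,f), linked(f,a)}
3. step(a)  →  {clear(f), inpos(e), inpos(f), linked(a,a), linked(a,f), linked(e,e), linked(e,f), linked(f,a)}
optimal plan length = 3; 3 ≤ 3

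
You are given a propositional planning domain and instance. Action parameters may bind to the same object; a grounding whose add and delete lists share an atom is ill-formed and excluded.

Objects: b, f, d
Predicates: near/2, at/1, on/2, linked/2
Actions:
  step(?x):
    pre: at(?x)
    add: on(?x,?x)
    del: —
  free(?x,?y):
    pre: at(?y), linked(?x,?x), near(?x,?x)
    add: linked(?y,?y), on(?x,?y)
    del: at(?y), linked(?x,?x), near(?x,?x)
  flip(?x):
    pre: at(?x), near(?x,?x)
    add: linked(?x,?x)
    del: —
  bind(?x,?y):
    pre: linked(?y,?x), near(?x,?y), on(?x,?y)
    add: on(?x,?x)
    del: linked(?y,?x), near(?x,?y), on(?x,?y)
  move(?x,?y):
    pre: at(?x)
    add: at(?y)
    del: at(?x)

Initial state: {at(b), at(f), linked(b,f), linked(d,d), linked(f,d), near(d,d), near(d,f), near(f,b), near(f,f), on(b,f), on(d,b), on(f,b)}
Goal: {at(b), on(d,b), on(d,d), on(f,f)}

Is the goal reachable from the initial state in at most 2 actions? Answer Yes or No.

1. step(f)  →  {at(b), at(f), linked(b,f), linked(d,d), linked(f,d), near(d,d), near(d,f), near(f,b), near(f,f), on(b,f), on(d,b), on(f,b), on(f,f)}
2. free(d,f)  →  {at(b), linked(b,f), linked(f,d), linked(f,f), near(d,f), near(f,b), near(f,f), on(b,f), on(d,b), on(d,f), on(f,b), on(f,f)}
3. bind(d,f)  →  {at(b), linked(b,f), linked(f,f), near(f,b), near(f,f), on(b,f), on(d,b), on(d,d), on(f,b), on(f,f)}
optimal plan length = 3; 3 > 2

No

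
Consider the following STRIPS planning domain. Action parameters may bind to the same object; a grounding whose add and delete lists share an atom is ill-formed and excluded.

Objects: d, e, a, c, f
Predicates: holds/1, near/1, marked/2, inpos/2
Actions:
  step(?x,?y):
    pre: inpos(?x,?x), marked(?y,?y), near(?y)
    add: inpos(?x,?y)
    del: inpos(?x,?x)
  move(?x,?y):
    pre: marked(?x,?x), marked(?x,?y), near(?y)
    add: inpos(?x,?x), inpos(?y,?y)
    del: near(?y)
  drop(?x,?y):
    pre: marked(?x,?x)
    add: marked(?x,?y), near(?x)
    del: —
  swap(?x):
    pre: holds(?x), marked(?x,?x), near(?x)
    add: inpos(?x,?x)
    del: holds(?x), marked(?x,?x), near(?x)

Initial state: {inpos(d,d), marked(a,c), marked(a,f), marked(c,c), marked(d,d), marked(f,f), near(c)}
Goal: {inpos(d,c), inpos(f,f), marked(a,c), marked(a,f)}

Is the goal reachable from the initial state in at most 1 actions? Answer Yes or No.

No

1. step(d,c)  →  {inpos(d,c), marked(a,c), marked(a,f), marked(c,c), marked(d,d), marked(f,f), near(c)}
2. drop(f,d)  →  {inpos(d,c), marked(a,c), marked(a,f), marked(c,c), marked(d,d), marked(f,d), marked(f,f), near(c), near(f)}
3. move(f,f)  →  {inpos(d,c), inpos(f,f), marked(a,c), marked(a,f), marked(c,c), marked(d,d), marked(f,d), marked(f,f), near(c)}
optimal plan length = 3; 3 > 1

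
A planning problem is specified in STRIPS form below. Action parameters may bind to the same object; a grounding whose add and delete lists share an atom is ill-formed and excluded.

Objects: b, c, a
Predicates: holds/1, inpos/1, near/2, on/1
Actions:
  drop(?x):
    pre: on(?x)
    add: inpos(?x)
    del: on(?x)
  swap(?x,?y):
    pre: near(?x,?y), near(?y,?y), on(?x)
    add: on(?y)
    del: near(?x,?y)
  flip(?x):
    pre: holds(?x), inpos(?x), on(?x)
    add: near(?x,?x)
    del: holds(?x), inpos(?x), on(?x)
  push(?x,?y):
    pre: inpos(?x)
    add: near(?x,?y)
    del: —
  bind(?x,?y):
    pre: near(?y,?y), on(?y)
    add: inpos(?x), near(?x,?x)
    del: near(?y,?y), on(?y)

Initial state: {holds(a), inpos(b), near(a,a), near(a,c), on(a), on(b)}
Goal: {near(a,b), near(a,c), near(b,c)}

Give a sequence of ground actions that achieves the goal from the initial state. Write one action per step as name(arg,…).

drop(a); push(b,c); push(a,b)

1. drop(a)  →  {holds(a), inpos(a), inpos(b), near(a,a), near(a,c), on(b)}
2. push(b,c)  →  {holds(a), inpos(a), inpos(b), near(a,a), near(a,c), near(b,c), on(b)}
3. push(a,b)  →  {holds(a), inpos(a), inpos(b), near(a,a), near(a,b), near(a,c), near(b,c), on(b)}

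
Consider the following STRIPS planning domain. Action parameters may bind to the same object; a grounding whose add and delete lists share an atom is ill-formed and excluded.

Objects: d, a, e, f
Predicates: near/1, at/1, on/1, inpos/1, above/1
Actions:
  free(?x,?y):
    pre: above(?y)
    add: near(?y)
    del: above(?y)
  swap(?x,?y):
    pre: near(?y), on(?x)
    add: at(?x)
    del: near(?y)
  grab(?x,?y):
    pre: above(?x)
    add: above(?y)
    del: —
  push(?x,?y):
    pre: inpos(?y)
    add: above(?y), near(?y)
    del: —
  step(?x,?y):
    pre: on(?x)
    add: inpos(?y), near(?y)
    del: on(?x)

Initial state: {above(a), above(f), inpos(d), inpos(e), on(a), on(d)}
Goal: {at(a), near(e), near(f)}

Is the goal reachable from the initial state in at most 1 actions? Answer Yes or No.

1. free(d,a)  →  {above(f), inpos(d), inpos(e), near(a), on(a), on(d)}
2. free(d,f)  →  {inpos(d), inpos(e), near(a), near(f), on(a), on(d)}
3. swap(a,a)  →  {at(a), inpos(d), inpos(e), near(f), on(a), on(d)}
4. push(d,e)  →  {above(e), at(a), inpos(d), inpos(e), near(e), near(f), on(a), on(d)}
optimal plan length = 4; 4 > 1

No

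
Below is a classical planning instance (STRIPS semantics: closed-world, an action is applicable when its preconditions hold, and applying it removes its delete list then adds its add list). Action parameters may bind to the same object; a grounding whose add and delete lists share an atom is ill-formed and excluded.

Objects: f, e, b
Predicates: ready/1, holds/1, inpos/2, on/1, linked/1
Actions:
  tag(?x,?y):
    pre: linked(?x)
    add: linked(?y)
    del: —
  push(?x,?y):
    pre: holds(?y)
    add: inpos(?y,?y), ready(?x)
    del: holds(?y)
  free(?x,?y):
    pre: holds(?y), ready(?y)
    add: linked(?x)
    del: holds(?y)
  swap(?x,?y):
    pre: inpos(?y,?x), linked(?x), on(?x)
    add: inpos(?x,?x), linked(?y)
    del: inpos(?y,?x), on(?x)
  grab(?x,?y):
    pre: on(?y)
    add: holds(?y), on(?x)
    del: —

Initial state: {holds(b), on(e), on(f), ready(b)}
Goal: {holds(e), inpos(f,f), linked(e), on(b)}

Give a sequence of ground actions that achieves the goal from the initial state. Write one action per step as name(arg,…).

1. free(e,b)  →  {linked(e), on(e), on(f), ready(b)}
2. grab(f,f)  →  {holds(f), linked(e), on(e), on(f), ready(b)}
3. push(f,f)  →  {inpos(f,f), linked(e), on(e), on(f), ready(b), ready(f)}
4. grab(b,e)  →  {holds(e), inpos(f,f), linked(e), on(b), on(e), on(f), ready(b), ready(f)}

free(e,b); grab(f,f); push(f,f); grab(b,e)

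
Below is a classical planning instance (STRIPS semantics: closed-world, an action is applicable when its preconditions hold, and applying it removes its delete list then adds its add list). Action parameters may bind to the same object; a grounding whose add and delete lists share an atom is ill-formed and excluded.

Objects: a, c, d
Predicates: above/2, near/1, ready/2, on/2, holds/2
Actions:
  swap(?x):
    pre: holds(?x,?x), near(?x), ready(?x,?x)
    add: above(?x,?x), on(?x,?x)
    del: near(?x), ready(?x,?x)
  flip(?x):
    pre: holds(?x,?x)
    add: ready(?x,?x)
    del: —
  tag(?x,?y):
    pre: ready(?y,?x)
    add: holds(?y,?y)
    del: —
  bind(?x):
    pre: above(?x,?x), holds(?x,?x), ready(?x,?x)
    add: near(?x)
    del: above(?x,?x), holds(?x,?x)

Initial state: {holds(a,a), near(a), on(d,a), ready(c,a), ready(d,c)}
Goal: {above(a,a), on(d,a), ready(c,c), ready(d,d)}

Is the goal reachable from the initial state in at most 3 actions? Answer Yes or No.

No

1. flip(a)  →  {holds(a,a), near(a), on(d,a), ready(a,a), ready(c,a), ready(d,c)}
2. swap(a)  →  {above(a,a), holds(a,a), on(a,a), on(d,a), ready(c,a), ready(d,c)}
3. tag(a,c)  →  {above(a,a), holds(a,a), holds(c,c), on(a,a), on(d,a), ready(c,a), ready(d,c)}
4. flip(c)  →  {above(a,a), holds(a,a), holds(c,c), on(a,a), on(d,a), ready(c,a), ready(c,c), ready(d,c)}
5. tag(c,d)  →  {above(a,a), holds(a,a), holds(c,c), holds(d,d), on(a,a), on(d,a), ready(c,a), ready(c,c), ready(d,c)}
6. flip(d)  →  {above(a,a), holds(a,a), holds(c,c), holds(d,d), on(a,a), on(d,a), ready(c,a), ready(c,c), ready(d,c), ready(d,d)}
optimal plan length = 6; 6 > 3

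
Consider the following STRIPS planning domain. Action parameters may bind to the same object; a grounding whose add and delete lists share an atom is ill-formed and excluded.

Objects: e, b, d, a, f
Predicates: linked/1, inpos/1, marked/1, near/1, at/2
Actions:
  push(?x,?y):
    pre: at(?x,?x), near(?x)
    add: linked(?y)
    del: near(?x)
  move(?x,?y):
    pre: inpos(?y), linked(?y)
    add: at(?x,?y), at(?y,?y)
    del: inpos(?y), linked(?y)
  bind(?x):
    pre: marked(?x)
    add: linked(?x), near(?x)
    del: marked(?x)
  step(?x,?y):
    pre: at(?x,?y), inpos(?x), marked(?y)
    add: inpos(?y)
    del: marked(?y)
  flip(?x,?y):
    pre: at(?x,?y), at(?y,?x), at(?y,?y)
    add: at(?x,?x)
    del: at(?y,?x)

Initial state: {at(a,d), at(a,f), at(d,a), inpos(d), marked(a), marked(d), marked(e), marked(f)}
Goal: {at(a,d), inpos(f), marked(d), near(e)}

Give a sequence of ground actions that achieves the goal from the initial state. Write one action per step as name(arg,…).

1. bind(e)  →  {at(a,d), at(a,f), at(d,a), inpos(d), linked(e), marked(a), marked(d), marked(f), near(e)}
2. step(d,a)  →  {at(a,d), at(a,f), at(d,a), inpos(a), inpos(d), linked(e), marked(d), marked(f), near(e)}
3. step(a,f)  →  {at(a,d), at(a,f), at(d,a), inpos(a), inpos(d), inpos(f), linked(e), marked(d), near(e)}

bind(e); step(d,a); step(a,f)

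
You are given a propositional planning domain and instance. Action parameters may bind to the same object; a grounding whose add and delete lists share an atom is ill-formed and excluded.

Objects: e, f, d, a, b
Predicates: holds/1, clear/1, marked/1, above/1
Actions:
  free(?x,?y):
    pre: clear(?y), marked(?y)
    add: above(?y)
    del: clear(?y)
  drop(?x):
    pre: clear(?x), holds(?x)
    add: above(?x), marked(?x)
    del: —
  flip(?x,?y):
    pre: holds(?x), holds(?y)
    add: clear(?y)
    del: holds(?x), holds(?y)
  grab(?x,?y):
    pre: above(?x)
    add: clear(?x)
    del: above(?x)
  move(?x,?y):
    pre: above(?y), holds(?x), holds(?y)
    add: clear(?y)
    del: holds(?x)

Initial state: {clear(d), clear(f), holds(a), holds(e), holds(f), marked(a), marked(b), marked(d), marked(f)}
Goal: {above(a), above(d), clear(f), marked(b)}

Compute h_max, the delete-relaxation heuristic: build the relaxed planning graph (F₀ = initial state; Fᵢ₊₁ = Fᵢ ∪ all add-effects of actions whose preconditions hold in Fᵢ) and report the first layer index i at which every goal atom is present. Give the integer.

F0 = init (9 atoms)
F1 = F0 ∪ {above(d), above(f), clear(a), clear(e)}  (13 atoms)
F2 = F1 ∪ {above(a), above(e), marked(e)}  (16 atoms)
goal ⊆ F2  ⇒  h_max = 2

2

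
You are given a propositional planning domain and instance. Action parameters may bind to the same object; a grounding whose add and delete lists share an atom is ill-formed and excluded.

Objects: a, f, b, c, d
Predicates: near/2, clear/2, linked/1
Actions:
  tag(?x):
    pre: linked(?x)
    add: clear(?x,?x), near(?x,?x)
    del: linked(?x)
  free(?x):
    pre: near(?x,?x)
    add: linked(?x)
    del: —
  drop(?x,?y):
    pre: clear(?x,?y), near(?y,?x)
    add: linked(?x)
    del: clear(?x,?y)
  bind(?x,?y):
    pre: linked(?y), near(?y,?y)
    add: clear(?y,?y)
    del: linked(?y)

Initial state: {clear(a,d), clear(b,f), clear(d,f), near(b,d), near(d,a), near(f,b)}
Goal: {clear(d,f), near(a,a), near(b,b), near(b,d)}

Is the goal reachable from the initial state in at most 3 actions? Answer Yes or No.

1. drop(a,d)  →  {clear(b,f), clear(d,f), linked(a), near(b,d), near(d,a), near(f,b)}
2. tag(a)  →  {clear(a,a), clear(b,f), clear(d,f), near(a,a), near(b,d), near(d,a), near(f,b)}
3. drop(b,f)  →  {clear(a,a), clear(d,f), linked(b), near(a,a), near(b,d), near(d,a), near(f,b)}
4. tag(b)  →  {clear(a,a), clear(b,b), clear(d,f), near(a,a), near(b,b), near(b,d), near(d,a), near(f,b)}
optimal plan length = 4; 4 > 3

No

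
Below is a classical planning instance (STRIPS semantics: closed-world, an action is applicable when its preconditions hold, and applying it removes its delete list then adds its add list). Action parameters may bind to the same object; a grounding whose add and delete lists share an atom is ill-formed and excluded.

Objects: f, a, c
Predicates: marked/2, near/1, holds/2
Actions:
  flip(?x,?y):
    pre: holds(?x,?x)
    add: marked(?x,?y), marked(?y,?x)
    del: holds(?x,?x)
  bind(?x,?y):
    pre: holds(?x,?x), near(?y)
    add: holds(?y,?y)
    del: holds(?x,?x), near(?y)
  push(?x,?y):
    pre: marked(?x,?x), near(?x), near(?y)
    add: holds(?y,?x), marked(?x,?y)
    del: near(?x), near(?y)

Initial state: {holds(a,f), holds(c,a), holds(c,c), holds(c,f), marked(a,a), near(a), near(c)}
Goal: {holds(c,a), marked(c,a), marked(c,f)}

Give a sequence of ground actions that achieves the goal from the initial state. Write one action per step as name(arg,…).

flip(c,f); push(a,a); flip(a,c)

1. flip(c,f)  →  {holds(a,f), holds(c,a), holds(c,f), marked(a,a), marked(c,f), marked(f,c), near(a), near(c)}
2. push(a,a)  →  {holds(a,a), holds(a,f), holds(c,a), holds(c,f), marked(a,a), marked(c,f), marked(f,c), near(c)}
3. flip(a,c)  →  {holds(a,f), holds(c,a), holds(c,f), marked(a,a), marked(a,c), marked(c,a), marked(c,f), marked(f,c), near(c)}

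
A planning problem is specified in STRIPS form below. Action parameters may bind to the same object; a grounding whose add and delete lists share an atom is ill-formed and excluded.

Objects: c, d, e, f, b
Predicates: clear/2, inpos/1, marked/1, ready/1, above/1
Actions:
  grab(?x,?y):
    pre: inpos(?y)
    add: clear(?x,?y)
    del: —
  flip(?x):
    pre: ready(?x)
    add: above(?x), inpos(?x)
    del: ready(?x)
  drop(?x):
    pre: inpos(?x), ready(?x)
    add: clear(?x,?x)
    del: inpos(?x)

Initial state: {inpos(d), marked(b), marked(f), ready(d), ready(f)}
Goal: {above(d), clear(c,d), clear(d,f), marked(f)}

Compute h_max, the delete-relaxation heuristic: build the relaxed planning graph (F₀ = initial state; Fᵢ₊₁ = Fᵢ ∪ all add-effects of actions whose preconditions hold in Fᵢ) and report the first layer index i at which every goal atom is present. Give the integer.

F0 = init (5 atoms)
F1 = F0 ∪ {above(d), above(f), clear(b,d), clear(c,d), clear(d,d), clear(e,d), clear(f,d), inpos(f)}  (13 atoms)
F2 = F1 ∪ {clear(b,f), clear(c,f), clear(d,f), clear(e,f), clear(f,f)}  (18 atoms)
goal ⊆ F2  ⇒  h_max = 2

2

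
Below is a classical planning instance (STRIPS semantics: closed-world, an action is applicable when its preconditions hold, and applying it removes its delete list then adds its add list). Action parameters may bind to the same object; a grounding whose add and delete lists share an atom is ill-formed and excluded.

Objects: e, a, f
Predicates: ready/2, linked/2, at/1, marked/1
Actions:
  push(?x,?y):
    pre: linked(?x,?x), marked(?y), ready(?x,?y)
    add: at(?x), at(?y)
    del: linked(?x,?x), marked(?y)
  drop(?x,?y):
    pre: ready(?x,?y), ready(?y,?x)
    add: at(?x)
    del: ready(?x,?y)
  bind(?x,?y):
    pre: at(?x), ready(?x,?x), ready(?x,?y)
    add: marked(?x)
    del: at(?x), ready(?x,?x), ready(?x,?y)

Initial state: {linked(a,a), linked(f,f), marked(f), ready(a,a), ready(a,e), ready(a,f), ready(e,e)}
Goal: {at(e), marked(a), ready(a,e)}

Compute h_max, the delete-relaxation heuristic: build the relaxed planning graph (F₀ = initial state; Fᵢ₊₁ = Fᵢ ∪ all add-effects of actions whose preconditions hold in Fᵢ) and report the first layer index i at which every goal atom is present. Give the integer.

2

F0 = init (7 atoms)
F1 = F0 ∪ {at(a), at(e), at(f)}  (10 atoms)
F2 = F1 ∪ {marked(a), marked(e)}  (12 atoms)
goal ⊆ F2  ⇒  h_max = 2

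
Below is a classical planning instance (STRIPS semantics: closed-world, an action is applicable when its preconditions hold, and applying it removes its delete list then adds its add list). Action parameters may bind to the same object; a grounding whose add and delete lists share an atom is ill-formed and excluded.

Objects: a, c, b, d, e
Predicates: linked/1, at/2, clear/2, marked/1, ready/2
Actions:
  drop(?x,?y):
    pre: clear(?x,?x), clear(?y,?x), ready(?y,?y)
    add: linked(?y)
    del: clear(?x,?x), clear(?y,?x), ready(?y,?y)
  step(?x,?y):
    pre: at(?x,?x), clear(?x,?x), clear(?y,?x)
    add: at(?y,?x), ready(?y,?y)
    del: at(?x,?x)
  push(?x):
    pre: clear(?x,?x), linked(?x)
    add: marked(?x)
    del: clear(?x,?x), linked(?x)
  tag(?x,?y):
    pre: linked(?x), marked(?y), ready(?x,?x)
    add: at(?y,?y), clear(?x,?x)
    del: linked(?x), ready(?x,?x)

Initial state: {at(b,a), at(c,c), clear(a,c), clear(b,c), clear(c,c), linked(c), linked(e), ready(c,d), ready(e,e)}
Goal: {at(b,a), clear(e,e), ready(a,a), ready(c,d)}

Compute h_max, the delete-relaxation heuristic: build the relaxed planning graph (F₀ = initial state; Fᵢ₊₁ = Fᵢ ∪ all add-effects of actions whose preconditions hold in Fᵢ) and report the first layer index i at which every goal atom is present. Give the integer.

2

F0 = init (9 atoms)
F1 = F0 ∪ {at(a,c), at(b,c), marked(c), ready(a,a), ready(b,b)}  (14 atoms)
F2 = F1 ∪ {clear(e,e), linked(a), linked(b)}  (17 atoms)
goal ⊆ F2  ⇒  h_max = 2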